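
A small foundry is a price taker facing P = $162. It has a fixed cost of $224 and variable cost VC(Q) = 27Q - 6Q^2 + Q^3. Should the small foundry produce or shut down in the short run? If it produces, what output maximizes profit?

Strip out fixed cost: VC = 27Q - 6Q^2 + Q^3. Then AVC = 27 - 6Q + Q^2 and MC = 27 - 12Q + 3Q^2.
AVC hits its minimum where MC = AVC, at Q = 3, giving min AVC = 27 - 6·3 + 3^2 = $18.
P = $162 exceeds min AVC = $18, so the firm stays open.
Solving P = MC: -135 - 12Q + 3Q^2 = 0 ⇒ Q = -5 or 9. On the upward-sloping branch, Q* = 9.
Check: AVC at Q = 9 is $54 ≤ P, so revenue covers variable cost.
Profit = P·Q − TC = 162·9 − 710 = $748.

Produce at Q = 9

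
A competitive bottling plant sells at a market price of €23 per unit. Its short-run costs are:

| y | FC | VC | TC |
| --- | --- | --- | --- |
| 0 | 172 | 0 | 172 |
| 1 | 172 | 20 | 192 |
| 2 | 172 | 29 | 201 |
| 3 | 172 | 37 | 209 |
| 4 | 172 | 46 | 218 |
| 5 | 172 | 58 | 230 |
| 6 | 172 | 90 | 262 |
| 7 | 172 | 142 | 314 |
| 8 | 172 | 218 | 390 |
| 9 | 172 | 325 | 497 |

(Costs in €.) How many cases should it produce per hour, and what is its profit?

Tabulate TR − TC: y=0: -172; y=1: -169; y=2: -155; y=3: -140; y=4: -126; y=5: -115; y=6: -124; y=7: -153; y=8: -206; y=9: -290.
Profit is maximized at y = 5. AVC there is 58/5 = €11.60 ≤ P, so producing beats shutting down (which would give -€172).

y = 5; profit = -€115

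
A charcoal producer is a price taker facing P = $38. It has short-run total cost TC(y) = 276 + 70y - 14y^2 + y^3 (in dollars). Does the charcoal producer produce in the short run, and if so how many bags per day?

Strip out fixed cost: VC = 70y - 14y^2 + y^3. Then AVC = 70 - 14y + y^2 and MC = 70 - 28y + 3y^2.
The AVC parabola has its vertex at y = 14/2 = 7, where AVC = 70 - 14·7 + 7^2 = $21.
P = $38 exceeds min AVC = $21, so the firm stays open.
Set P = MC: 38 = 70 - 28y + 3y^2 → 32 - 28y + 3y^2 = 0. The roots are y = 4/3 and y = 8; the profit-maximizing output is on the rising part of MC, so y* = 8.
Check: AVC at y = 8 is $22 ≤ P, so revenue covers variable cost.
Profit = P·y − TC = 38·8 − 452 = -$148, a loss, but smaller than the $276 fixed cost the firm would lose by shutting down.

Produce at y = 8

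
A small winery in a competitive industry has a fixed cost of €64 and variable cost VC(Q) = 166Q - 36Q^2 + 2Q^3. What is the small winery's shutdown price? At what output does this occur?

€4 per unit, at Q = 9

Short-run supply begins at min AVC. From VC = 166Q - 36Q^2 + 2Q^3, AVC = 166 - 36Q + 2Q^2.
At the minimum of AVC, MC = AVC. MC = 166 - 72Q + 6Q^2; setting MC = AVC gives 4Q^2 - 36Q = 0, so Q = 9. min AVC = 4.
The firm shuts down for any P below €4.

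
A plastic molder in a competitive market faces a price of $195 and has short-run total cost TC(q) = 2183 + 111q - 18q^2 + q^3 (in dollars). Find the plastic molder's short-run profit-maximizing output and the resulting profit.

AVC = 111 - 18q + q^2; min AVC = $30 at q = 9. Since P = $195 ≥ min AVC, the firm produces.
MC = 111 - 36q + 3q^2. Setting P = MC and taking the root on the rising branch gives q* = 14.
TR = 195·14 = 2730. TC = 2183 + 770 = 2953. Profit = 2730 − 2953 = -$223.
That loss of $223 beats the $2183 the firm would lose by shutting down; producing recovers $1960 of fixed cost.

Profit = -$223 at q = 14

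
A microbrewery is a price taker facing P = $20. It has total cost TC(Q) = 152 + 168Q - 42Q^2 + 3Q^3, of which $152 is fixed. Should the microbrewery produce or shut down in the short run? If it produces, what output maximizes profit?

From TC, MC = TC'(Q) = 168 - 84Q + 9Q^2 and AVC = VC/Q = 168 - 42Q + 3Q^2.
AVC is minimized where dAVC/dQ = -42 + 6Q = 0, at Q = 7; min AVC = 168 - 42·7 + 3·7^2 = $21.
Since P = $20 < min AVC = $21, price fails to cover variable cost at any output.
Best response: produce nothing and absorb the $152 fixed cost.

Shut down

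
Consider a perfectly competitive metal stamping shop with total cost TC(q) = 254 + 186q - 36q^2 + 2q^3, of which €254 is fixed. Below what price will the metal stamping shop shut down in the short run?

The shutdown price is the minimum of AVC. VC = 186q - 36q^2 + 2q^3, so AVC = 186 - 36q + 2q^2.
At the minimum of AVC, MC = AVC. MC = 186 - 72q + 6q^2; setting MC = AVC gives 4q^2 - 36q = 0, so q = 9. min AVC = 24.
So the shutdown price is €24.

€24 per unit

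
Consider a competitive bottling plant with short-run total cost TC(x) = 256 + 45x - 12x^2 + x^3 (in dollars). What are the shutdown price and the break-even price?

Shutdown price = $9; break-even price = $45

Shutdown price = min AVC. AVC = 45 - 12x + x^2, with vertex at x = 6 and minimum $9.
ATC = 256/x + 45 - 12x + x^2. Setting dATC/dx = −256/x^2 − 12 + 2x = 0 gives x = 8 (since 2·8^3 − 12·8^2 = 256).
min ATC = 256/8 + 45 − 12·8 + 8^2 = $45. That is the break-even price.
Between these two prices the firm operates at a loss; above $45 it earns a profit.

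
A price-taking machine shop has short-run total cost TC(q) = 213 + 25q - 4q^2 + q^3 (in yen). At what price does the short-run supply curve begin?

¥21 per unit

Short-run supply begins at min AVC. From VC = 25q - 4q^2 + q^3, AVC = 25 - 4q + q^2.
At the minimum of AVC, MC = AVC. MC = 25 - 8q + 3q^2; setting MC = AVC gives 2q^2 - 4q = 0, so q = 2. min AVC = 21.
The firm shuts down for any P below ¥21.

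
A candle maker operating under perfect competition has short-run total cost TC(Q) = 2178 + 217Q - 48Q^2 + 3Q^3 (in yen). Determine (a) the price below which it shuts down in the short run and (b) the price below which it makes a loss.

Shutdown price = min AVC. AVC = 217 - 48Q + 3Q^2, with vertex at Q = 8 and minimum ¥25.
ATC = 2178/Q + 217 - 48Q + 3Q^2. Setting dATC/dQ = −2178/Q^2 − 48 + 6Q = 0 gives Q = 11 (since 6·11^3 − 48·11^2 = 2178).
min ATC = 2178/11 + 217 − 48·11 + 3·11^2 = ¥250. That is the break-even price.
Between these two prices the firm operates at a loss; above ¥250 it earns a profit.

Shutdown price = ¥25; break-even price = ¥250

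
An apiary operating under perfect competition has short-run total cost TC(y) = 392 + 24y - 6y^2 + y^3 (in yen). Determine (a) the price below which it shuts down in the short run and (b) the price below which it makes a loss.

Shutdown price = ¥15; break-even price = ¥87

AVC = 24 - 6y + y^2; minimized at y = 3, giving min AVC = ¥15. That is the shutdown price.
ATC = 392/y + 24 - 6y + y^2. Setting dATC/dy = −392/y^2 − 6 + 2y = 0 gives y = 7 (since 2·7^3 − 6·7^2 = 392).
min ATC = 392/7 + 24 − 6·7 + 7^2 = ¥87. That is the break-even price.
For ¥15 ≤ P < ¥87 the firm produces at a loss; below ¥15 it shuts down.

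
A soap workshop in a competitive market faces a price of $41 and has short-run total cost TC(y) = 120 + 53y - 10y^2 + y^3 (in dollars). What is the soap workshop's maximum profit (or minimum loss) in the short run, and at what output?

AVC = 53 - 10y + y^2; min AVC = $28 at y = 5. Since P = $41 ≥ min AVC, the firm produces.
With MC = 53 - 20y + 3y^2, P = MC on the upward-sloping part at y* = 6.
TR = 41·6 = 246. TC = 120 + 174 = 294. Profit = 246 − 294 = -$48.
That loss of $48 beats the $120 the firm would lose by shutting down; producing recovers $72 of fixed cost.

Profit = -$48 at y = 6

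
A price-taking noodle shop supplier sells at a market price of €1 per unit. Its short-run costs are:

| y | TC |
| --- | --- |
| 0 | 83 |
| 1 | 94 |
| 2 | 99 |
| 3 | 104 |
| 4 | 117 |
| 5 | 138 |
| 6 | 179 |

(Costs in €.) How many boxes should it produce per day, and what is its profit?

y = 0 (shut down); profit = -€83

Profit at each row (π = 1y − TC): y=0: -83; y=1: -93; y=2: -97; y=3: -101; y=4: -113; y=5: -133; y=6: -173.
Profit is highest at y = 0. Equivalently, the lowest AVC in the table is 21/3 ≈ €7 at y = 3, and P = €1 falls below it — price never covers variable cost, so the firm shuts down and loses only its fixed cost.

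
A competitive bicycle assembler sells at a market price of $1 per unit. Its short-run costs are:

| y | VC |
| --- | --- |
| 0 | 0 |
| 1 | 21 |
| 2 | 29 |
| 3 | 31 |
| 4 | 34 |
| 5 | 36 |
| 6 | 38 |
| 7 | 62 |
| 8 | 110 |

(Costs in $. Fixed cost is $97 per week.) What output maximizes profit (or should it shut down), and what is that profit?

y = 0 (shut down); profit = -$97

Compute π = P·y − TC at each output: y=0: -97; y=1: -117; y=2: -124; y=3: -125; y=4: -127; y=5: -128; y=6: -129; y=7: -152; y=8: -199.
Profit is highest at y = 0. Equivalently, the lowest AVC in the table is 38/6 ≈ $6.33 at y = 6, and P = $1 falls below it — price never covers variable cost, so the firm shuts down and loses only its fixed cost.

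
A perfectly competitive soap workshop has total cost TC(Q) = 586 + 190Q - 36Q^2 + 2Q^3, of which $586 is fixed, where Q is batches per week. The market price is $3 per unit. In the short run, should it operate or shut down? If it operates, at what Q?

From TC, MC = TC'(Q) = 190 - 72Q + 6Q^2 and AVC = VC/Q = 190 - 36Q + 2Q^2.
AVC is minimized where dAVC/dQ = -36 + 4Q = 0, at Q = 9; min AVC = 190 - 36·9 + 2·9^2 = $28.
P = $3 lies below min AVC = $28; no output level covers variable cost.
Best response: produce nothing and absorb the $586 fixed cost.

Shut down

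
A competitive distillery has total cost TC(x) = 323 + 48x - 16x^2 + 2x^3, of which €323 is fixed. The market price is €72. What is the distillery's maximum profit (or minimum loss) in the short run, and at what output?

Profit = -€35 at x = 6

AVC = 48 - 16x + 2x^2 has its minimum €16 at x = 4; price €72 clears that bar, so the firm operates.
With MC = 48 - 32x + 6x^2, P = MC on the upward-sloping part at x* = 6.
TR = 72·6 = 432. TC = 323 + 144 = 467. Profit = 432 − 467 = -€35.
Shutting down would mean losing the fixed cost of €323, so operating at a loss of €35 is better by €288.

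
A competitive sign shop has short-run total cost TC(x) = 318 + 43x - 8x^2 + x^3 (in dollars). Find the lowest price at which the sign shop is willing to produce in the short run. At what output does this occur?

$27 per unit, at x = 4

Short-run supply begins at min AVC. From VC = 43x - 8x^2 + x^3, AVC = 43 - 8x + x^2.
At the minimum of AVC, MC = AVC. MC = 43 - 16x + 3x^2; setting MC = AVC gives 2x^2 - 8x = 0, so x = 4. min AVC = 27.
The firm shuts down for any P below $27.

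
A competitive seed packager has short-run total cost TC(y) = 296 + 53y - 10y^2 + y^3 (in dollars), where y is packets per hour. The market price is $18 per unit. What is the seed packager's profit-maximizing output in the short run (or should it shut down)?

Shut down

From TC, MC = TC'(y) = 53 - 20y + 3y^2 and AVC = VC/y = 53 - 10y + y^2.
AVC is minimized where dAVC/dy = -10 + 2y = 0, at y = 5; min AVC = 53 - 10·5 + 5^2 = $28.
Since P = $18 < min AVC = $28, price fails to cover variable cost at any output.
The firm minimizes its loss by shutting down and losing only its fixed cost of $296.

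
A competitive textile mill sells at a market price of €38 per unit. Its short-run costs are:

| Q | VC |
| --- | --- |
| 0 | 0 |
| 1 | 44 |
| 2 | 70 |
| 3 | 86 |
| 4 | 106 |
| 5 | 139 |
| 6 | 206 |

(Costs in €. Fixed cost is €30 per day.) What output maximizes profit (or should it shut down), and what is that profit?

Q = 5; profit = €21

Tabulate TR − TC: Q=0: -30; Q=1: -36; Q=2: -24; Q=3: -2; Q=4: 16; Q=5: 21; Q=6: -8.
Profit is maximized at Q = 5. AVC there is 139/5 = €27.80 ≤ P, so producing beats shutting down (which would give -€30).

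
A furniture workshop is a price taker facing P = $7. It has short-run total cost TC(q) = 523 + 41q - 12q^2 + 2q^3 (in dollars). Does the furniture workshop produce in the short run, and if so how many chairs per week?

From TC, MC = TC'(q) = 41 - 24q + 6q^2 and AVC = VC/q = 41 - 12q + 2q^2.
AVC is minimized where dAVC/dq = -12 + 4q = 0, at q = 3; min AVC = 41 - 12·3 + 2·3^2 = $23.
With P < min AVC ($7 < $23), every unit sold adds to the loss.
Best response: produce nothing and absorb the $523 fixed cost.

Shut down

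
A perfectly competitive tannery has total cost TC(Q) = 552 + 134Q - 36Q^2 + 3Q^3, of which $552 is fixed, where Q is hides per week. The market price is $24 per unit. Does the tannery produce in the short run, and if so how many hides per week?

Shut down

From TC, MC = TC'(Q) = 134 - 72Q + 9Q^2 and AVC = VC/Q = 134 - 36Q + 3Q^2.
AVC hits its minimum where MC = AVC, at Q = 6, giving min AVC = 134 - 36·6 + 3·6^2 = $26.
P = $24 lies below min AVC = $26; no output level covers variable cost.
The firm minimizes its loss by shutting down and losing only its fixed cost of $552.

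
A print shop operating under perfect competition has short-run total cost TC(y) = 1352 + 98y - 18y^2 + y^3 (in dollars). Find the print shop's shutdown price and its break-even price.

Shutdown price = $17; break-even price = $137

AVC = 98 - 18y + y^2; minimized at y = 9, giving min AVC = $17. That is the shutdown price.
ATC = 1352/y + 98 - 18y + y^2. Setting dATC/dy = −1352/y^2 − 18 + 2y = 0 gives y = 13 (since 2·13^3 − 18·13^2 = 1352).
min ATC = 1352/13 + 98 − 18·13 + 13^2 = $137. That is the break-even price.
For $17 ≤ P < $137 the firm produces at a loss; below $17 it shuts down.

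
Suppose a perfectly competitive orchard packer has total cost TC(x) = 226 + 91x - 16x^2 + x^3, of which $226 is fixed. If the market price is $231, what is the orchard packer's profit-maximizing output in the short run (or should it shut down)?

Produce at x = 14

Variable cost is VC = 91x - 16x^2 + x^3, so AVC = VC/x = 91 - 16x + x^2 and MC = dTC/dx = 91 - 32x + 3x^2.
AVC is minimized where dAVC/dx = -16 + 2x = 0, at x = 8; min AVC = 91 - 16·8 + 8^2 = $27.
Since P = $231 ≥ min AVC = $27, price covers variable cost and the firm should produce.
Set P = MC: 231 = 91 - 32x + 3x^2 → -140 - 32x + 3x^2 = 0. The roots are x = -10/3 and x = 14; the profit-maximizing output is on the rising part of MC, so x* = 14.
Check: AVC at x = 14 is $63 ≤ P, so revenue covers variable cost.
Profit = P·x − TC = 231·14 − 1108 = $2126.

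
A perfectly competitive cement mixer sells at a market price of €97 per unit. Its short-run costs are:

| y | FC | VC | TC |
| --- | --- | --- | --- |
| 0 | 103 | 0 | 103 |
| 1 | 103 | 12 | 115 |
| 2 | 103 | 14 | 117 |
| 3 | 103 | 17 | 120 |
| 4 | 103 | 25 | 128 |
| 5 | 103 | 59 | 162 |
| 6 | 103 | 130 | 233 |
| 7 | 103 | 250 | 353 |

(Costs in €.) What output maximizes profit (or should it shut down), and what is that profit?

y = 6; profit = €349

Profit at each row (π = 97y − TC): y=0: -103; y=1: -18; y=2: 77; y=3: 171; y=4: 260; y=5: 323; y=6: 349; y=7: 326.
Profit is maximized at y = 6. AVC there is 130/6 = €21.67 ≤ P, so producing beats shutting down (which would give -€103).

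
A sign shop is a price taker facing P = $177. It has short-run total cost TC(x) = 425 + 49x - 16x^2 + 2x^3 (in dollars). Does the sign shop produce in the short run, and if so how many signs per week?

From TC, MC = TC'(x) = 49 - 32x + 6x^2 and AVC = VC/x = 49 - 16x + 2x^2.
The AVC parabola has its vertex at x = 16/4 = 4, where AVC = 49 - 16·4 + 2·4^2 = $17.
P = $177 exceeds min AVC = $17, so the firm stays open.
Set P = MC: 177 = 49 - 32x + 6x^2 → -128 - 32x + 6x^2 = 0. The roots are x = -8/3 and x = 8; the profit-maximizing output is on the rising part of MC, so x* = 8.
Check: AVC at x = 8 is $49 ≤ P, so revenue covers variable cost.
Profit = P·x − TC = 177·8 − 817 = $599.

Produce at x = 8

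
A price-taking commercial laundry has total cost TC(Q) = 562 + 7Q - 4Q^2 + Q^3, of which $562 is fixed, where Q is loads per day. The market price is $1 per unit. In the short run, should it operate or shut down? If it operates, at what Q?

Shut down

From TC, MC = TC'(Q) = 7 - 8Q + 3Q^2 and AVC = VC/Q = 7 - 4Q + Q^2.
AVC hits its minimum where MC = AVC, at Q = 2, giving min AVC = 7 - 4·2 + 2^2 = $3.
P = $1 lies below min AVC = $3; no output level covers variable cost.
The firm minimizes its loss by shutting down and losing only its fixed cost of $562.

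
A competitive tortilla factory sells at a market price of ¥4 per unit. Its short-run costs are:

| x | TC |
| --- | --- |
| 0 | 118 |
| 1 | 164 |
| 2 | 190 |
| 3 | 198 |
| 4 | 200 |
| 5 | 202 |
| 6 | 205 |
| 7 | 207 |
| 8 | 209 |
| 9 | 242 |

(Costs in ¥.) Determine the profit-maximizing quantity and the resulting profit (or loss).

x = 0 (shut down); profit = -¥118

Compute π = P·x − TC at each output: x=0: -118; x=1: -160; x=2: -182; x=3: -186; x=4: -184; x=5: -182; x=6: -181; x=7: -179; x=8: -177; x=9: -206.
Profit is highest at x = 0. Equivalently, the lowest AVC in the table is 91/8 ≈ ¥11.38 at x = 8, and P = ¥4 falls below it — price never covers variable cost, so the firm shuts down and loses only its fixed cost.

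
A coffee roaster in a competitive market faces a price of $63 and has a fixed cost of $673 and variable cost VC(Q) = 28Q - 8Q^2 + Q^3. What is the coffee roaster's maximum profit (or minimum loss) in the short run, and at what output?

Profit = -$379 at Q = 7

AVC = 28 - 8Q + Q^2; min AVC = $12 at Q = 4. Since P = $63 ≥ min AVC, the firm produces.
MC = 28 - 16Q + 3Q^2. Setting P = MC and taking the root on the rising branch gives Q* = 7.
TR = 63·7 = 441. TC = 673 + 147 = 820. Profit = 441 − 820 = -$379.
Shutting down would mean losing the fixed cost of $673, so operating at a loss of $379 is better by $294.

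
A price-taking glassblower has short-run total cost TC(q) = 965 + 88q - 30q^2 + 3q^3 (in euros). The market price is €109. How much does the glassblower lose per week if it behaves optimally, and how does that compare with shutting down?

Profit = -€377 at q = 7

AVC = 88 - 30q + 3q^2; min AVC = €13 at q = 5. Since P = €109 ≥ min AVC, the firm produces.
With MC = 88 - 60q + 9q^2, P = MC on the upward-sloping part at q* = 7.
TR = 109·7 = 763. TC = 965 + 175 = 1140. Profit = 763 − 1140 = -€377.
That loss of €377 beats the €965 the firm would lose by shutting down; producing recovers €588 of fixed cost.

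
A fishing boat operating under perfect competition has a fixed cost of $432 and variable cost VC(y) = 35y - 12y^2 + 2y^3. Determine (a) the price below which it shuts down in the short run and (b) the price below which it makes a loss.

Shutdown price = min AVC. AVC = 35 - 12y + 2y^2, with vertex at y = 3 and minimum $17.
ATC = 432/y + 35 - 12y + 2y^2. Setting dATC/dy = −432/y^2 − 12 + 4y = 0 gives y = 6 (since 4·6^3 − 12·6^2 = 432).
min ATC = 432/6 + 35 − 12·6 + 2·6^2 = $107. That is the break-even price.
Between these two prices the firm operates at a loss; above $107 it earns a profit.

Shutdown price = $17; break-even price = $107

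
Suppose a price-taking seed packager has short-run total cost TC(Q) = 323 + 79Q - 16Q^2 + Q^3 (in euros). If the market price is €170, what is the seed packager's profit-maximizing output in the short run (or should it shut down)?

Produce at Q = 13

Variable cost is VC = 79Q - 16Q^2 + Q^3, so AVC = VC/Q = 79 - 16Q + Q^2 and MC = dTC/dQ = 79 - 32Q + 3Q^2.
AVC is minimized where dAVC/dQ = -16 + 2Q = 0, at Q = 8; min AVC = 79 - 16·8 + 8^2 = €15.
Because €170 ≥ €15, revenue can cover variable cost; the firm operates.
Set P = MC: 170 = 79 - 32Q + 3Q^2 → -91 - 32Q + 3Q^2 = 0. The roots are Q = -7/3 and Q = 13; the profit-maximizing output is on the rising part of MC, so Q* = 13.
Check: AVC at Q = 13 is €40 ≤ P, so revenue covers variable cost.
Profit = P·Q − TC = 170·13 − 843 = €1367.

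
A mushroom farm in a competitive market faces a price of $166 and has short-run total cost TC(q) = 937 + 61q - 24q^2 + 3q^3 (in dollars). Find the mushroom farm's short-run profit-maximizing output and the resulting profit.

Profit = -$55 at q = 7

AVC = 61 - 24q + 3q^2 has its minimum $13 at q = 4; price $166 clears that bar, so the firm operates.
MC = 61 - 48q + 9q^2. Setting P = MC and taking the root on the rising branch gives q* = 7.
TR = 166·7 = 1162. TC = 937 + 280 = 1217. Profit = 1162 − 1217 = -$55.
By producing, the firm covers all variable cost plus $882 of fixed cost; shutting down would lose the full $937.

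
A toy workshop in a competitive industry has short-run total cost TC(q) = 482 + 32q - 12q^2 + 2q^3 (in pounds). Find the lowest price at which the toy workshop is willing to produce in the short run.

£14 per unit

Short-run supply begins at min AVC. From VC = 32q - 12q^2 + 2q^3, AVC = 32 - 12q + 2q^2.
At the minimum of AVC, MC = AVC. MC = 32 - 24q + 6q^2; setting MC = AVC gives 4q^2 - 12q = 0, so q = 3. min AVC = 14.
The firm shuts down for any P below £14.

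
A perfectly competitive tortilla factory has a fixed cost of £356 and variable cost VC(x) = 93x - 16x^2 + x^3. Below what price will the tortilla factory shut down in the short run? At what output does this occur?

The firm shuts down when price falls below the minimum of average variable cost. AVC = VC/x = 93 - 16x + x^2.
dAVC/dx = -16 + 2x = 0 gives x = 8. min AVC = 93 - 16·8 + 8^2 = 29.
For P < £29 the firm produces nothing.

£29 per unit, at x = 8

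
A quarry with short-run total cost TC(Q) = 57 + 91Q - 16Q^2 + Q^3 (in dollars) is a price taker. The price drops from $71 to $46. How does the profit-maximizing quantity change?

Output falls from 10 to 9

AVC = 91 - 16Q + Q^2, minimized at Q = 8 where min AVC = $27. MC = 91 - 32Q + 3Q^2.
At P = $71 ≥ min AVC, set P = MC on the rising branch: Q = 10.
At P = $46 ≥ min AVC, set P = MC: Q = 9. The firm stays open but cuts output.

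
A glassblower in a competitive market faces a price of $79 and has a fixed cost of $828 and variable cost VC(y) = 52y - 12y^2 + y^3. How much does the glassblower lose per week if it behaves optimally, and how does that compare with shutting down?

Profit = -$342 at y = 9

AVC = 52 - 12y + y^2; min AVC = $16 at y = 6. Since P = $79 ≥ min AVC, the firm produces.
With MC = 52 - 24y + 3y^2, P = MC on the upward-sloping part at y* = 9.
TR = 79·9 = 711. TC = 828 + 225 = 1053. Profit = 711 − 1053 = -$342.
Shutting down would mean losing the fixed cost of $828, so operating at a loss of $342 is better by $486.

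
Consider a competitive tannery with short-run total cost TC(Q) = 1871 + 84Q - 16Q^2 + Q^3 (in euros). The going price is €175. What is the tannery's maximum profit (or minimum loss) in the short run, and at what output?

Profit = -€181 at Q = 13

AVC = 84 - 16Q + Q^2; min AVC = €20 at Q = 8. Since P = €175 ≥ min AVC, the firm produces.
With MC = 84 - 32Q + 3Q^2, P = MC on the upward-sloping part at Q* = 13.
TR = 175·13 = 2275. TC = 1871 + 585 = 2456. Profit = 2275 − 2456 = -€181.
That loss of €181 beats the €1871 the firm would lose by shutting down; producing recovers €1690 of fixed cost.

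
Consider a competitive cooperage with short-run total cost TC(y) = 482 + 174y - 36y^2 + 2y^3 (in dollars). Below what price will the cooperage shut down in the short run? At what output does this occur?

Short-run supply begins at min AVC. From VC = 174y - 36y^2 + 2y^3, AVC = 174 - 36y + 2y^2.
dAVC/dy = -36 + 4y = 0 gives y = 9. min AVC = 174 - 36·9 + 2·9^2 = 12.
The firm shuts down for any P below $12.

$12 per unit, at y = 9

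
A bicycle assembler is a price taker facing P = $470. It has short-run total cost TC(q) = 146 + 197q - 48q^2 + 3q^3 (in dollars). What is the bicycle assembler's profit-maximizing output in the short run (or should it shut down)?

From TC, MC = TC'(q) = 197 - 96q + 9q^2 and AVC = VC/q = 197 - 48q + 3q^2.
AVC is minimized where dAVC/dq = -48 + 6q = 0, at q = 8; min AVC = 197 - 48·8 + 3·8^2 = $5.
Because $470 ≥ $5, revenue can cover variable cost; the firm operates.
P = MC gives -273 - 96q + 9q^2 = 0, with roots -7/3 and 13. Take the larger (rising MC): q* = 13.
Check: AVC at q = 13 is $80 ≤ P, so revenue covers variable cost.
Profit = P·q − TC = 470·13 − 1186 = $4924.

Produce at q = 13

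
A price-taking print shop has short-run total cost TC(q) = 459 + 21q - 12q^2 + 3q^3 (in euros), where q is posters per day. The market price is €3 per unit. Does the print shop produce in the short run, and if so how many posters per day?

Strip out fixed cost: VC = 21q - 12q^2 + 3q^3. Then AVC = 21 - 12q + 3q^2 and MC = 21 - 24q + 9q^2.
AVC is minimized where dAVC/dq = -12 + 6q = 0, at q = 2; min AVC = 21 - 12·2 + 3·2^2 = €9.
P = €3 lies below min AVC = €9; no output level covers variable cost.
Shutting down limits the loss to fixed cost, €459.

Shut down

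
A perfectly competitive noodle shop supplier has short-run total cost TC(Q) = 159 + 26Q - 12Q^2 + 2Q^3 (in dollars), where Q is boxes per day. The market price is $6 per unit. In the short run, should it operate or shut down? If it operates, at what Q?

Shut down

From TC, MC = TC'(Q) = 26 - 24Q + 6Q^2 and AVC = VC/Q = 26 - 12Q + 2Q^2.
AVC is minimized where dAVC/dQ = -12 + 4Q = 0, at Q = 3; min AVC = 26 - 12·3 + 2·3^2 = $8.
P = $6 lies below min AVC = $8; no output level covers variable cost.
The firm minimizes its loss by shutting down and losing only its fixed cost of $159.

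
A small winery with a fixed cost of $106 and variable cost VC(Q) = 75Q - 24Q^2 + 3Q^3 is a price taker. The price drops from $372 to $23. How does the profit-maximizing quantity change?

AVC = 75 - 24Q + 3Q^2, minimized at Q = 4 where min AVC = $27. MC = 75 - 48Q + 9Q^2.
With P = $372 above the shutdown price, P = MC gives Q = 9.
At P = $23 < min AVC = $27, price no longer covers variable cost at any output, so the firm shuts down: Q = 0.

Output falls from 9 to 0 (the firm shuts down)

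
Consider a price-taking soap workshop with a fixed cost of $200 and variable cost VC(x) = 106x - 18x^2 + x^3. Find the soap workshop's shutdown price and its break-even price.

Shutdown price = min AVC. AVC = 106 - 18x + x^2, with vertex at x = 9 and minimum $25.
ATC = 200/x + 106 - 18x + x^2. Setting dATC/dx = −200/x^2 − 18 + 2x = 0 gives x = 10 (since 2·10^3 − 18·10^2 = 200).
min ATC = 200/10 + 106 − 18·10 + 10^2 = $46. That is the break-even price.
For $25 ≤ P < $46 the firm produces at a loss; below $25 it shuts down.

Shutdown price = $25; break-even price = $46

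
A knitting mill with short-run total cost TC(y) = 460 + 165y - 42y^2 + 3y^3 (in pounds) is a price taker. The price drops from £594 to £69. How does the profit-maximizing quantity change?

MC = 165 - 84y + 9y^2; the shutdown threshold is min AVC = £18 (at y = 7).
At P = £594 ≥ min AVC, set P = MC on the rising branch: y = 13.
At P = £69 ≥ min AVC, set P = MC: y = 8. The firm stays open but cuts output.

Output falls from 13 to 8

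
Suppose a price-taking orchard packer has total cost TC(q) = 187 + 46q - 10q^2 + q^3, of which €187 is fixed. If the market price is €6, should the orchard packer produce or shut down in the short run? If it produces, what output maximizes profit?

Shut down

Variable cost is VC = 46q - 10q^2 + q^3, so AVC = VC/q = 46 - 10q + q^2 and MC = dTC/dq = 46 - 20q + 3q^2.
AVC is minimized where dAVC/dq = -10 + 2q = 0, at q = 5; min AVC = 46 - 10·5 + 5^2 = €21.
With P < min AVC (€6 < €21), every unit sold adds to the loss.
The firm minimizes its loss by shutting down and losing only its fixed cost of €187.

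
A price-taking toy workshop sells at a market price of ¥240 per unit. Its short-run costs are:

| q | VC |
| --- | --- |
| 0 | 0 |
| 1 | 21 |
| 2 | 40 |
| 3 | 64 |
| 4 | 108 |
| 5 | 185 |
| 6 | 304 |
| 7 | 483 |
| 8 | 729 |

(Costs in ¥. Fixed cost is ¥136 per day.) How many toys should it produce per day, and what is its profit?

q = 7; profit = ¥1061

Compute π = P·q − TC at each output: q=0: -136; q=1: 83; q=2: 304; q=3: 520; q=4: 716; q=5: 879; q=6: 1000; q=7: 1061; q=8: 1055.
Profit is maximized at q = 7. AVC there is 483/7 = ¥69 ≤ P, so producing beats shutting down (which would give -¥136).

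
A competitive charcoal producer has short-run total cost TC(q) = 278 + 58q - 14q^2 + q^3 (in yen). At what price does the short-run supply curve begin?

¥9 per unit

The shutdown price is the minimum of AVC. VC = 58q - 14q^2 + q^3, so AVC = 58 - 14q + q^2.
At the minimum of AVC, MC = AVC. MC = 58 - 28q + 3q^2; setting MC = AVC gives 2q^2 - 14q = 0, so q = 7. min AVC = 9.
For P < ¥9 the firm produces nothing.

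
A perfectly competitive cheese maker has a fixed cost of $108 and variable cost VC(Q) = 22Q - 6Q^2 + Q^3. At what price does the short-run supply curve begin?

Short-run supply begins at min AVC. From VC = 22Q - 6Q^2 + Q^3, AVC = 22 - 6Q + Q^2.
dAVC/dQ = -6 + 2Q = 0 gives Q = 3. min AVC = 22 - 6·3 + 3^2 = 13.
So the shutdown price is $13.

$13 per unit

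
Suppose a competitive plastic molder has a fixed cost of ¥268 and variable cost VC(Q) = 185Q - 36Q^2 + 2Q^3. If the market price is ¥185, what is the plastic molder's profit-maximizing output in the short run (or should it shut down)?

Produce at Q = 12

From TC, MC = TC'(Q) = 185 - 72Q + 6Q^2 and AVC = VC/Q = 185 - 36Q + 2Q^2.
The AVC parabola has its vertex at Q = 36/4 = 9, where AVC = 185 - 36·9 + 2·9^2 = ¥23.
Because ¥185 ≥ ¥23, revenue can cover variable cost; the firm operates.
P = MC gives -72Q + 6Q^2 = 0, with roots 0 and 12. Take the larger (rising MC): Q* = 12.
Check: AVC at Q = 12 is ¥41 ≤ P, so revenue covers variable cost.
Profit = P·Q − TC = 185·12 − 760 = ¥1460.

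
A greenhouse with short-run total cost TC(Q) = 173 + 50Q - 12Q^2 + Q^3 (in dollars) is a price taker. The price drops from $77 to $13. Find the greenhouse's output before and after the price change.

Output falls from 9 to 0 (the firm shuts down)

AVC = 50 - 12Q + Q^2, minimized at Q = 6 where min AVC = $14. MC = 50 - 24Q + 3Q^2.
With P = $77 above the shutdown price, P = MC gives Q = 9.
At P = $13 < min AVC = $14, price no longer covers variable cost at any output, so the firm shuts down: Q = 0.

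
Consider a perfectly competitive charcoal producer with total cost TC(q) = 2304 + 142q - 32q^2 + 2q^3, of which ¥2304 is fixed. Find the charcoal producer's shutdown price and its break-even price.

AVC = 142 - 32q + 2q^2; minimized at q = 8, giving min AVC = ¥14. That is the shutdown price.
ATC = 2304/q + 142 - 32q + 2q^2. Setting dATC/dq = −2304/q^2 − 32 + 4q = 0 gives q = 12 (since 4·12^3 − 32·12^2 = 2304).
min ATC = 2304/12 + 142 − 32·12 + 2·12^2 = ¥238. That is the break-even price.
For ¥14 ≤ P < ¥238 the firm produces at a loss; below ¥14 it shuts down.

Shutdown price = ¥14; break-even price = ¥238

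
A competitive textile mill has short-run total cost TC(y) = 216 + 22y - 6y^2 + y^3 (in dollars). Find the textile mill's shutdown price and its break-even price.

AVC = 22 - 6y + y^2; minimized at y = 3, giving min AVC = $13. That is the shutdown price.
ATC = 216/y + 22 - 6y + y^2. Setting dATC/dy = −216/y^2 − 6 + 2y = 0 gives y = 6 (since 2·6^3 − 6·6^2 = 216).
min ATC = 216/6 + 22 − 6·6 + 6^2 = $58. That is the break-even price.
For $13 ≤ P < $58 the firm produces at a loss; below $13 it shuts down.

Shutdown price = $13; break-even price = $58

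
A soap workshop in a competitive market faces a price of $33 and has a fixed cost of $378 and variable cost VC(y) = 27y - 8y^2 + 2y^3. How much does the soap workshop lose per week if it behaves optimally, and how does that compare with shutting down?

AVC = 27 - 8y + 2y^2; min AVC = $19 at y = 2. Since P = $33 ≥ min AVC, the firm produces.
With MC = 27 - 16y + 6y^2, P = MC on the upward-sloping part at y* = 3.
TR = 33·3 = 99. TC = 378 + 63 = 441. Profit = 99 − 441 = -$342.
That loss of $342 beats the $378 the firm would lose by shutting down; producing recovers $36 of fixed cost.

Profit = -$342 at y = 3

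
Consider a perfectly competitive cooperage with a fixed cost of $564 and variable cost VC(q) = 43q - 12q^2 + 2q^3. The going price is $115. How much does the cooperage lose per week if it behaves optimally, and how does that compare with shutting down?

AVC = 43 - 12q + 2q^2; min AVC = $25 at q = 3. Since P = $115 ≥ min AVC, the firm produces.
With MC = 43 - 24q + 6q^2, P = MC on the upward-sloping part at q* = 6.
TR = 115·6 = 690. TC = 564 + 258 = 822. Profit = 690 − 822 = -$132.
Shutting down would mean losing the fixed cost of $564, so operating at a loss of $132 is better by $432.

Profit = -$132 at q = 6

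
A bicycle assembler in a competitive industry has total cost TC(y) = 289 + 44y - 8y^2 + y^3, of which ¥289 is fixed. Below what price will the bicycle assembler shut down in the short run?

¥28 per unit

The firm shuts down when price falls below the minimum of average variable cost. AVC = VC/y = 44 - 8y + y^2.
At the minimum of AVC, MC = AVC. MC = 44 - 16y + 3y^2; setting MC = AVC gives 2y^2 - 8y = 0, so y = 4. min AVC = 28.
So the shutdown price is ¥28.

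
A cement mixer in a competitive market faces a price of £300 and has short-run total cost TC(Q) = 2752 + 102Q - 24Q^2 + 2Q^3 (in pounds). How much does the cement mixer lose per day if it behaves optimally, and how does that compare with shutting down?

AVC = 102 - 24Q + 2Q^2 has its minimum £30 at Q = 6; price £300 clears that bar, so the firm operates.
MC = 102 - 48Q + 6Q^2. Setting P = MC and taking the root on the rising branch gives Q* = 11.
TR = 300·11 = 3300. TC = 2752 + 880 = 3632. Profit = 3300 − 3632 = -£332.
By producing, the firm covers all variable cost plus £2420 of fixed cost; shutting down would lose the full £2752.

Profit = -£332 at Q = 11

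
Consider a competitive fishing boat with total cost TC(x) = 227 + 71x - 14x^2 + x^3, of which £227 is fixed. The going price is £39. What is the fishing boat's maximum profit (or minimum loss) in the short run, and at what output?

Profit = -£99 at x = 8

AVC = 71 - 14x + x^2 has its minimum £22 at x = 7; price £39 clears that bar, so the firm operates.
MC = 71 - 28x + 3x^2. Setting P = MC and taking the root on the rising branch gives x* = 8.
TR = 39·8 = 312. TC = 227 + 184 = 411. Profit = 312 − 411 = -£99.
By producing, the firm covers all variable cost plus £128 of fixed cost; shutting down would lose the full £227.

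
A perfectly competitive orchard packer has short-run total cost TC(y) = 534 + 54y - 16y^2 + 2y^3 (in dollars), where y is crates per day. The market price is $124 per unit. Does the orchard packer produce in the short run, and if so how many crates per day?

Variable cost is VC = 54y - 16y^2 + 2y^3, so AVC = VC/y = 54 - 16y + 2y^2 and MC = dTC/dy = 54 - 32y + 6y^2.
AVC is minimized where dAVC/dy = -16 + 4y = 0, at y = 4; min AVC = 54 - 16·4 + 2·4^2 = $22.
Since P = $124 ≥ min AVC = $22, price covers variable cost and the firm should produce.
Set P = MC: 124 = 54 - 32y + 6y^2 → -70 - 32y + 6y^2 = 0. The roots are y = -5/3 and y = 7; the profit-maximizing output is on the rising part of MC, so y* = 7.
Check: AVC at y = 7 is $40 ≤ P, so revenue covers variable cost.
Profit = P·y − TC = 124·7 − 814 = $54.

Produce at y = 7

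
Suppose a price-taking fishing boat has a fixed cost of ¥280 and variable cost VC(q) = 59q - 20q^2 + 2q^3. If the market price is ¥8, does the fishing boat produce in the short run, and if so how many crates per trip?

From TC, MC = TC'(q) = 59 - 40q + 6q^2 and AVC = VC/q = 59 - 20q + 2q^2.
The AVC parabola has its vertex at q = 20/4 = 5, where AVC = 59 - 20·5 + 2·5^2 = ¥9.
Since P = ¥8 < min AVC = ¥9, price fails to cover variable cost at any output.
Best response: produce nothing and absorb the ¥280 fixed cost.

Shut down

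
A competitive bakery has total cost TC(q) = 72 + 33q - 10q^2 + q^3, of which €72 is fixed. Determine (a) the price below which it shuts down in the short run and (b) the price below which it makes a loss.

Shutdown price = €8; break-even price = €21

AVC = 33 - 10q + q^2; minimized at q = 5, giving min AVC = €8. That is the shutdown price.
ATC = 72/q + 33 - 10q + q^2. Setting dATC/dq = −72/q^2 − 10 + 2q = 0 gives q = 6 (since 2·6^3 − 10·6^2 = 72).
min ATC = 72/6 + 33 − 10·6 + 6^2 = €21. That is the break-even price.
For €8 ≤ P < €21 the firm produces at a loss; below €8 it shuts down.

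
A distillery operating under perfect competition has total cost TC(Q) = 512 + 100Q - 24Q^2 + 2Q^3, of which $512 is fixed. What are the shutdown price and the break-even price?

AVC = 100 - 24Q + 2Q^2; minimized at Q = 6, giving min AVC = $28. That is the shutdown price.
ATC = 512/Q + 100 - 24Q + 2Q^2. Setting dATC/dQ = −512/Q^2 − 24 + 4Q = 0 gives Q = 8 (since 4·8^3 − 24·8^2 = 512).
min ATC = 512/8 + 100 − 24·8 + 2·8^2 = $100. That is the break-even price.
For $28 ≤ P < $100 the firm produces at a loss; below $28 it shuts down.

Shutdown price = $28; break-even price = $100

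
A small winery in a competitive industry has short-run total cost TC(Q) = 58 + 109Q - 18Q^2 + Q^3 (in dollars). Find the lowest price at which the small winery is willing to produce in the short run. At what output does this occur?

The firm shuts down when price falls below the minimum of average variable cost. AVC = VC/Q = 109 - 18Q + Q^2.
At the minimum of AVC, MC = AVC. MC = 109 - 36Q + 3Q^2; setting MC = AVC gives 2Q^2 - 18Q = 0, so Q = 9. min AVC = 28.
So the shutdown price is $28.

$28 per unit, at Q = 9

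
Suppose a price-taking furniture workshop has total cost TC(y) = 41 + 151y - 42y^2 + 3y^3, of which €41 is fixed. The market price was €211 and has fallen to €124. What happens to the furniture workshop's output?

AVC = 151 - 42y + 3y^2, minimized at y = 7 where min AVC = €4. MC = 151 - 84y + 9y^2.
At P = €211 ≥ min AVC, set P = MC on the rising branch: y = 10.
At P = €124 ≥ min AVC, set P = MC: y = 9. The firm stays open but cuts output.

Output falls from 10 to 9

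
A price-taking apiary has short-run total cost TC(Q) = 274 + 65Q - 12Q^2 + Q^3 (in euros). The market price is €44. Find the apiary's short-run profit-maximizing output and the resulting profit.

Profit = -€176 at Q = 7

AVC = 65 - 12Q + Q^2 has its minimum €29 at Q = 6; price €44 clears that bar, so the firm operates.
With MC = 65 - 24Q + 3Q^2, P = MC on the upward-sloping part at Q* = 7.
TR = 44·7 = 308. TC = 274 + 210 = 484. Profit = 308 − 484 = -€176.
Shutting down would mean losing the fixed cost of €274, so operating at a loss of €176 is better by €98.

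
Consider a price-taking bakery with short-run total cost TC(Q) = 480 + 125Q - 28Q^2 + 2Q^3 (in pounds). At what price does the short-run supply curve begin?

Short-run supply begins at min AVC. From VC = 125Q - 28Q^2 + 2Q^3, AVC = 125 - 28Q + 2Q^2.
dAVC/dQ = -28 + 4Q = 0 gives Q = 7. min AVC = 125 - 28·7 + 2·7^2 = 27.
For P < £27 the firm produces nothing.

£27 per unit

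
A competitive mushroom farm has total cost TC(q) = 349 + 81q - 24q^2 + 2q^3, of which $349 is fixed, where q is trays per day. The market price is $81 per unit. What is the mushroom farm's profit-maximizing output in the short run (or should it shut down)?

From TC, MC = TC'(q) = 81 - 48q + 6q^2 and AVC = VC/q = 81 - 24q + 2q^2.
AVC is minimized where dAVC/dq = -24 + 4q = 0, at q = 6; min AVC = 81 - 24·6 + 2·6^2 = $9.
P = $81 exceeds min AVC = $9, so the firm stays open.
Set P = MC: 81 = 81 - 48q + 6q^2 → -48q + 6q^2 = 0. The roots are q = 0 and q = 8; the profit-maximizing output is on the rising part of MC, so q* = 8.
Check: AVC at q = 8 is $17 ≤ P, so revenue covers variable cost.
Profit = P·q − TC = 81·8 − 485 = $163.

Produce at q = 8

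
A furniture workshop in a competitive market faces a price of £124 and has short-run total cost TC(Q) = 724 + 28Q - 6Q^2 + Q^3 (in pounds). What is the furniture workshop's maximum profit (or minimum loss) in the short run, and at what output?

Profit = -£84 at Q = 8

AVC = 28 - 6Q + Q^2; min AVC = £19 at Q = 3. Since P = £124 ≥ min AVC, the firm produces.
With MC = 28 - 12Q + 3Q^2, P = MC on the upward-sloping part at Q* = 8.
TR = 124·8 = 992. TC = 724 + 352 = 1076. Profit = 992 − 1076 = -£84.
That loss of £84 beats the £724 the firm would lose by shutting down; producing recovers £640 of fixed cost.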